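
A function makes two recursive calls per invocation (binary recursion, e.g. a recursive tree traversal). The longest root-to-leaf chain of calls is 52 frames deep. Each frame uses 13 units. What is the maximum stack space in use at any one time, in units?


Binary recursion: the two calls run one after the other, so only one root-to-leaf chain of frames is on the stack at a time.
Maximum depth (longest chain) = 52 frames
Each frame = 13 units
Max stack space = 52 * 13 = 676


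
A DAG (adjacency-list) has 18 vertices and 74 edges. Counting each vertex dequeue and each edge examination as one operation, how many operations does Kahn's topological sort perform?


V = 18 (vertex processing)
E = 74 (edge processing)
V + E = 18 + 74 = 92


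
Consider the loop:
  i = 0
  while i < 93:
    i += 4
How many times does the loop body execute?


Starting at i = 0, each iteration adds 4.
Iterations until i >= 93:
  Iteration 1: i = 0 -> i = 4
  Iteration 2: i = 4 -> i = 8
  Iteration 3: i = 8 -> i = 12
  Iteration 4: i = 12 -> i = 16
  Iteration 5: i = 16 -> i = 20
  Iteration 6: i = 20 -> i = 24
  Iteration 7: i = 24 -> i = 28
  Iteration 8: i = 28 -> i = 32
  ... continuing ...
Total iterations = ceil(93/4) = 24


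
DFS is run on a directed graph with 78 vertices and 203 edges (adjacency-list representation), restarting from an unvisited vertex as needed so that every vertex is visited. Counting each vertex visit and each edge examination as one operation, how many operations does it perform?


A full DFS traversal processes each vertex exactly once (push/pop on stack).
Each directed edge is examined once.
V = 78, E = 203
V + E = 281


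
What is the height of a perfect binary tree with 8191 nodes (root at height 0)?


A perfect binary tree with 8191 nodes:
  8191 = 2^13 - 1
  Levels: 0, 1, ..., 12
  Height = 12


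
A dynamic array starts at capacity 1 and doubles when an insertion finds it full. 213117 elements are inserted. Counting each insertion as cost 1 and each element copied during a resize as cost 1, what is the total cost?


n = 213117
Insertion costs: 213117
Resizes copy 1, 2, 4, ... up to the largest power of 2 that is <= n-1 = 213116, i.e. 131072.
Copy costs = 1 + 2 + 4 + 8 + 16 + 32 + 64 + 128 + 256 + 512 + 1024 + 2048 + 4096 + 8192 + 16384 + 32768 + 65536 + 131072 = 262143
Total = 213117 + 262143 = 475260


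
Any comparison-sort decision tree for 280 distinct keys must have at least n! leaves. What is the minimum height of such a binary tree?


A binary decision tree of height h has at most 2^h leaves and needs at least n! of them, so h >= ceil(log2(n!)).
280! is far too large to multiply out, so use Stirling's series:
  ln(n!) ~ n ln n - n + (1/2) ln(2 pi n) + 1/(12n)  (error below 1/(360 n^3), negligible here)
  ln(280) = 5.6347896
  n ln n = 280 * 5.6347896 = 1577.7411
  (1/2) ln(2 pi * 280) = (1/2) ln(1759.2919) = 3.7363
  1/(12*280) = 0.0003
  ln(280!) ~ 1577.7411 - 280 + 3.7363 + 0.0003 = 1301.4777
Convert to base 2: log2(280!) = 1301.4777 / ln 2 = 1301.4777 / 0.69314718 = 1877.6354
ceil(1877.6354) = 1878


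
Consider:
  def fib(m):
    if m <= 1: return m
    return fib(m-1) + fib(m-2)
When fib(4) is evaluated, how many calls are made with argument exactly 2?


Let N(m) = number of times fib(m) is called while evaluating fib(4).
N(4) = 1 (the initial call).
N(3) = 1 (only fib(4) calls it).
For 1 <= m <= 2: fib(m) is called by fib(m+1) and fib(m+2), so
  N(m) = N(m+1) + N(m+2).
fib(0) is called only by fib(2), so N(0) = N(2).
Walk down from m=4:
  N(4)=1, N(3)=1, N(2)=2
N(2) = 2


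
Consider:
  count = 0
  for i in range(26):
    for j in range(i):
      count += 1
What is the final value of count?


For each i, the inner loop runs i times:
  i=0: inner runs 0 times
  i=1: inner runs 1 time
  i=2: inner runs 2 times
  i=3: inner runs 3 times
  i=4: inner runs 4 times
  i=5: inner runs 5 times
  i=6: inner runs 6 times
  i=7: inner runs 7 times
  ...
Total = 0 + 1 + 2 + ... + 25 = 26*(26-1)/2 = 325


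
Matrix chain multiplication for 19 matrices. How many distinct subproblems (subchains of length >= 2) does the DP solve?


Subproblems are indexed by (i, j) where i < j.
Number of such pairs = n*(n-1)/2
= 19 * 18 / 2
= 171


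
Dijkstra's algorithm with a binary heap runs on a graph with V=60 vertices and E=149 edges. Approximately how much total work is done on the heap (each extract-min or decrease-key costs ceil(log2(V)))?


Dijkstra with a binary heap: each vertex is extracted once, each edge may relax once.
Each heap operation costs O(log V).
V + E = 60 + 149 = 209
ceil(log2(60)) = 6 (since 2^5 = 32 < 60 <= 64 = 2^6)
Total heap work = (V+E) * ceil(log2(V)) = 209 * 6 = 1254


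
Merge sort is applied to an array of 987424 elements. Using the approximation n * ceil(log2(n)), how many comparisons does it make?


Merge sort divides the array into halves recursively.
Number of levels = ceil(log2(987424)) = 20
At each level, approximately n = 987424 comparisons are needed for merging.
Total comparisons ~ n * ceil(log2(n)) = 987424 * 20 = 19748480


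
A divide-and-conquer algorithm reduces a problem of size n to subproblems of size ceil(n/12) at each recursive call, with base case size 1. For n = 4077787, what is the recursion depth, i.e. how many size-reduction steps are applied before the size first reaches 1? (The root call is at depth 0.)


Each step divides the size by 12 (rounding up); after k steps the size is ceil(n/12^k), which equals 1 exactly when 12^k >= n.
So the depth is the smallest k with 12^k >= 4077787, i.e. ceil(log_12(4077787)).
12^6 = 2985984 < 4077787 <= 35831808 = 12^7
Recursion depth = 7


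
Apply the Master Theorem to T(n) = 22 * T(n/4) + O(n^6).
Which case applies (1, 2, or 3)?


The Master Theorem: T(n) = a*T(n/b) + O(n^c)
  a = 22, b = 4, c = 6
log_b(a) = log_4(22) ~ 2.23
Compare b^c with a: 4^6 = 4096 > 22, so c > log_b(a).
Since c > log_b(a), Case 3 applies.
T(n) = O(n^6)
Master Theorem case = 3


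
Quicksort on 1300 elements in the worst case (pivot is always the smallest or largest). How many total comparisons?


In the worst case, each partition step picks the worst pivot:
  Partition 1: 1299 comparisons (n-1 elements to compare)
  Partition 2: 1298 comparisons
  Partition 3: 1297 comparisons
  Partition 4: 1296 comparisons
  Partition 5: 1295 comparisons
  ...
  Last partition: 0 comparisons
Total = (n-1) + (n-2) + ... + 1 + 0 = n*(n-1)/2
= 1300*1299/2 = 844350


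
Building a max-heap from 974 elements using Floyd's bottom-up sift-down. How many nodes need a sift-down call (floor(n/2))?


In a heap of 974 elements (0-indexed array):
  Last element index: 973
  Parent of last element: floor((973 - 1) / 2) = 486
  Internal nodes: indices 0 to 486
  Count = floor(974/2) = 487


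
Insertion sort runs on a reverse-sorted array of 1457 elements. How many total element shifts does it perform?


Sum of shifts = 1 + 2 + 3 + ... + 1456
= 1457 * 1456 / 2
= 2121392 / 2
= 1060696


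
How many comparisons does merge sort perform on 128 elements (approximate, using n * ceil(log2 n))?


Recursion depth: ceil(log2(128)) = 7
Each recursion level merges n = 128 elements
Total = 128 * 7 = 896


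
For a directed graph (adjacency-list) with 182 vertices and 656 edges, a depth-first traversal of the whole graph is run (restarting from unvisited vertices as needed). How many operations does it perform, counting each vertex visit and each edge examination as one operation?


A full DFS traversal visits each vertex once and examines each edge once.
V = 182
E = 656
Sum = 182 + 656 = 838


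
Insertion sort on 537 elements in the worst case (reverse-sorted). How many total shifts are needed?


In the worst case (reverse-sorted), each element shifts past all previous:
  Element 1: 1 shifts
  Element 2: 2 shifts
  Element 3: 3 shifts
  Element 4: 4 shifts
  Element 5: 5 shifts
  ...
  Element 536: 536 shifts
Total = 1 + 2 + ... + 536
= 537*(537-1)/2 = 143916


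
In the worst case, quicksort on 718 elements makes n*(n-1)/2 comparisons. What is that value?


Sum of comparisons per partition:
717 + 716 + ... + 1 + 0
= 718 * (718 - 1) / 2
= 718 * 717 / 2
= 257403


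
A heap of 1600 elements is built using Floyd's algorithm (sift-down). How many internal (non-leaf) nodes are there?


Leaf nodes occupy roughly half the array.
Sift-down is called for each internal node, starting from the last one.
Internal nodes = floor(n/2) = floor(1600/2) = 800


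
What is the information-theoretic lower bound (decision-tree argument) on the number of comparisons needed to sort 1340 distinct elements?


A binary decision tree of height h has at most 2^h leaves and needs at least n! of them, so h >= ceil(log2(n!)).
1340! is far too large to multiply out, so use Stirling's series:
  ln(n!) ~ n ln n - n + (1/2) ln(2 pi n) + 1/(12n)  (error below 1/(360 n^3), negligible here)
  ln(1340) = 7.2004249
  n ln n = 1340 * 7.2004249 = 9648.5694
  (1/2) ln(2 pi * 1340) = (1/2) ln(8419.4683) = 4.5192
  1/(12*1340) = 0.0001
  ln(1340!) ~ 9648.5694 - 1340 + 4.5192 + 0.0001 = 8313.0887
Convert to base 2: log2(1340!) = 8313.0887 / ln 2 = 8313.0887 / 0.69314718 = 11993.2519
ceil(11993.2519) = 11994


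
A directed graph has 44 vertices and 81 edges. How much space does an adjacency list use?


Adjacency list: one list head per vertex + one entry per edge
Vertex heads: 44
Edge entries: 81
Total = 44 + 81 = 125


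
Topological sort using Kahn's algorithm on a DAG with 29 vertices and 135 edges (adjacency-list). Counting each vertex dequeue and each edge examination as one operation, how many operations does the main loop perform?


Kahn's algorithm:
  1. Compute in-degrees: O(V + E)
  2. Process queue: each vertex dequeued once (O(V))
     each edge examined once (O(E))
Total = V + E = 29 + 135 = 164


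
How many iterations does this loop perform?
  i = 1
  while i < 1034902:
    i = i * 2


The loop variable doubles each iteration:
i = 1 -> 2 -> 4 -> 8 -> 16 -> 32 -> 64 -> 128 -> 256 -> 512 -> 1024 -> 2048 -> 4096 -> 8192 -> 16384 -> 32768 -> 65536 -> 131072 -> 262144 -> 524288 -> 1048576 (stop, 1048576 >= 1034902)
Number of doublings = ceil(log2(1034902)) = 20


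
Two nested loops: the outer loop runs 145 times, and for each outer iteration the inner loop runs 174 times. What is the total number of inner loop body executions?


Outer loop: 145 iterations
Inner loop: 174 iterations per outer iteration
Total = 145 * 174 = 25230


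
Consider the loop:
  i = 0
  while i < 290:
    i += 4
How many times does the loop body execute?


Starting at i = 0, each iteration adds 4.
Iterations until i >= 290:
  Iteration 1: i = 0 -> i = 4
  Iteration 2: i = 4 -> i = 8
  Iteration 3: i = 8 -> i = 12
  Iteration 4: i = 12 -> i = 16
  Iteration 5: i = 16 -> i = 20
  Iteration 6: i = 20 -> i = 24
  Iteration 7: i = 24 -> i = 28
  Iteration 8: i = 28 -> i = 32
  ... continuing ...
Total iterations = ceil(290/4) = 73


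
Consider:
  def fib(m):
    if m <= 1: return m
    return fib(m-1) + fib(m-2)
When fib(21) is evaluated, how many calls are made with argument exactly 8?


Let N(m) = number of times fib(m) is called while evaluating fib(21).
N(21) = 1 (the initial call).
N(20) = 1 (only fib(21) calls it).
For 1 <= m <= 19: fib(m) is called by fib(m+1) and fib(m+2), so
  N(m) = N(m+1) + N(m+2).
fib(0) is called only by fib(2), so N(0) = N(2).
Walk down from m=21:
  N(21)=1, N(20)=1, N(19)=2, N(18)=3, N(17)=5, N(16)=8, N(15)=13, N(14)=21, N(13)=34, N(12)=55, N(11)=89, N(10)=144, N(9)=233, N(8)=377
N(8) = 377


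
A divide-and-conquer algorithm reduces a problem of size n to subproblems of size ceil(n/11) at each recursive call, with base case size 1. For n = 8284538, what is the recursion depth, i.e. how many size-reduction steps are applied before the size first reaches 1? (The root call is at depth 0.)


Each step divides the size by 11 (rounding up); after k steps the size is ceil(n/11^k), which equals 1 exactly when 11^k >= n.
So the depth is the smallest k with 11^k >= 8284538, i.e. ceil(log_11(8284538)).
11^6 = 1771561 < 8284538 <= 19487171 = 11^7
Recursion depth = 7


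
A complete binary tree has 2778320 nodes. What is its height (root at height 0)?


In a complete binary tree, level k holds nodes 2^k .. 2^(k+1)-1 (1-indexed).
Height = floor(log2(n)) = floor(log2(2778320)) = 21
Check: 2^21 = 2097152 <= 2778320 < 4194304 = 2^22


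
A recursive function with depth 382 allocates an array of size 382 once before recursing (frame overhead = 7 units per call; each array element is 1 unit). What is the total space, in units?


Array allocation: 382 units (allocated once)
Stack frames: 382 deep * 7 per frame = 2674 units
Total = 382 + 2674 = 3056


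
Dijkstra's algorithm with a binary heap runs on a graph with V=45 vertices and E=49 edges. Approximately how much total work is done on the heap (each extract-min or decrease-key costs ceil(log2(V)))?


Dijkstra with a binary heap: each vertex is extracted once, each edge may relax once.
Each heap operation costs O(log V).
V + E = 45 + 49 = 94
ceil(log2(45)) = 6 (since 2^5 = 32 < 45 <= 64 = 2^6)
Total heap work = (V+E) * ceil(log2(V)) = 94 * 6 = 564


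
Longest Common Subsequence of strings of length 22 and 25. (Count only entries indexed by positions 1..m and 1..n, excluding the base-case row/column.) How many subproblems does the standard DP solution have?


DP table indexed by positions in both strings.
First string: 22 positions
Second string: 25 positions
Total = 22 * 25 = 550


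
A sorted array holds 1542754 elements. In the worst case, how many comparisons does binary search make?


Halving sequence: 1542754 -> 771377 -> 385688 -> 192844 -> 96422 -> 48211 -> 24105 -> 12052 -> 6026 -> 3013 -> 1506 -> 753 -> 376 -> 188 -> 94 -> 47 -> 23 -> 11 -> 5 -> 2 -> 1
Number of halvings = 20
Max comparisons = 20 + 1 = 21


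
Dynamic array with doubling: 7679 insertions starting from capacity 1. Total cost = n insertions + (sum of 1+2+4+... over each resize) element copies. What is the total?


n = 7679
Insertion costs: 7679
Resizes copy 1, 2, 4, ... up to the largest power of 2 that is <= n-1 = 7678, i.e. 4096.
Copy costs = 1 + 2 + 4 + 8 + 16 + 32 + 64 + 128 + 256 + 512 + 1024 + 2048 + 4096 = 8191
Total = 7679 + 8191 = 15870


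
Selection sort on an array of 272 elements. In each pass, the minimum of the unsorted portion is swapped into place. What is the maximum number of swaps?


Selection sort performs one swap per pass:
  Pass 1: find min in positions 0 to 271, swap with position 0
  Pass 2: find min in positions 1 to 271, swap with position 1
  Pass 3: find min in positions 2 to 271, swap with position 2
  Pass 4: find min in positions 3 to 271, swap with position 3
  Pass 5: find min in positions 4 to 271, swap with position 4
  ... (266 more passes)
Total passes (and swaps) = n - 1 = 272 - 1 = 271


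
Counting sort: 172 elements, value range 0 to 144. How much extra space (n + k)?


n = 172 (output array)
k = 145 (count array for 145 distinct values)
Extra space = 172 + 145 = 317


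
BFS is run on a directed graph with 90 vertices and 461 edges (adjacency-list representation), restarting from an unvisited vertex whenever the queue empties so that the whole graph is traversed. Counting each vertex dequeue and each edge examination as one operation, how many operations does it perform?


A full BFS traversal dequeues each vertex exactly once and examines each directed edge exactly once.
V = 90 (vertex processing cost)
E = 461 (edge examination cost)
Total operations proportional to V + E = 90 + 461 = 551


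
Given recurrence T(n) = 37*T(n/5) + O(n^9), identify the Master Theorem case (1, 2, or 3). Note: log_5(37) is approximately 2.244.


Master Theorem parameters: a=37, b=5, c=9
log_b(a) = 2.244
Compare b^c with a: 5^9 = 1953125 > 37, so c > log_b(a).
Comparing c=9 vs log_b(a)=2.244:
9 > 2.244 => Case 3
Result: T(n) = O(n^9)
Master Theorem case = 3


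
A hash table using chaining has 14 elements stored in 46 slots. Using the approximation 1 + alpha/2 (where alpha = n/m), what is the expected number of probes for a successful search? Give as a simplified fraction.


Load factor alpha = n/m = 14/46
Expected probes = 1 + alpha/2 = 1 + 14/(2*46)
= 1 + 14/92
= 92/92 + 14/92
= 106/92
Simplify: 53/46


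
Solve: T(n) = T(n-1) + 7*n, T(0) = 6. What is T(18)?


Expanding the recurrence:
T(18) = T(17) + 7*18
       = T(16) + 7*17 + 7*18
       ...
       = T(0) + 7*(1 + 2 + ... + 18)
       = 6 + 7 * 18*19/2
       = 6 + 7 * 171
       = 6 + 1197 = 1203


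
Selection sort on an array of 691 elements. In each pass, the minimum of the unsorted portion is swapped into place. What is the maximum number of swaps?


Selection sort performs one swap per pass:
  Pass 1: find min in positions 0 to 690, swap with position 0
  Pass 2: find min in positions 1 to 690, swap with position 1
  Pass 3: find min in positions 2 to 690, swap with position 2
  Pass 4: find min in positions 3 to 690, swap with position 3
  Pass 5: find min in positions 4 to 690, swap with position 4
  ... (685 more passes)
Total passes (and swaps) = n - 1 = 691 - 1 = 690


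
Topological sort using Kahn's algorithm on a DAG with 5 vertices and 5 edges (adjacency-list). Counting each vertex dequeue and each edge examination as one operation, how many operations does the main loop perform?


Kahn's algorithm:
  1. Compute in-degrees: O(V + E)
  2. Process queue: each vertex dequeued once (O(V))
     each edge examined once (O(E))
Total = V + E = 5 + 5 = 10


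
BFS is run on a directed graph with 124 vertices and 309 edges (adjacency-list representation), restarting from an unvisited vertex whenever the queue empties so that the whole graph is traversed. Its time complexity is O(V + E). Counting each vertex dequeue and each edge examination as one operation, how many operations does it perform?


A full BFS traversal dequeues each vertex exactly once and examines each directed edge exactly once.
V = 124 (vertex processing cost)
E = 309 (edge examination cost)
Total operations proportional to V + E = 124 + 309 = 433


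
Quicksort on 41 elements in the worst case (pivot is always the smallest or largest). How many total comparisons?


In the worst case, each partition step picks the worst pivot:
  Partition 1: 40 comparisons (n-1 elements to compare)
  Partition 2: 39 comparisons
  Partition 3: 38 comparisons
  Partition 4: 37 comparisons
  Partition 5: 36 comparisons
  ...
  Last partition: 0 comparisons
Total = (n-1) + (n-2) + ... + 1 + 0 = n*(n-1)/2
= 41*40/2 = 820


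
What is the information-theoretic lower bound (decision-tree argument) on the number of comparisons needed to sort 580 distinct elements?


A binary decision tree of height h has at most 2^h leaves and needs at least n! of them, so h >= ceil(log2(n!)).
580! is far too large to multiply out, so use Stirling's series:
  ln(n!) ~ n ln n - n + (1/2) ln(2 pi n) + 1/(12n)  (error below 1/(360 n^3), negligible here)
  ln(580) = 6.3630281
  n ln n = 580 * 6.3630281 = 3690.5563
  (1/2) ln(2 pi * 580) = (1/2) ln(3644.2475) = 4.1005
  1/(12*580) = 0.0001
  ln(580!) ~ 3690.5563 - 580 + 4.1005 + 0.0001 = 3114.6569
Convert to base 2: log2(580!) = 3114.6569 / ln 2 = 3114.6569 / 0.69314718 = 4493.5001
ceil(4493.5001) = 4494


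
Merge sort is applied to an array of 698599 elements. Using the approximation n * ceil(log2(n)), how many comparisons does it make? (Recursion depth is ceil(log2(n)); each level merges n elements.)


Merge sort divides the array into halves recursively.
Number of levels = ceil(log2(698599)) = 20
At each level, approximately n = 698599 comparisons are needed for merging.
Total comparisons ~ n * ceil(log2(n)) = 698599 * 20 = 13971980


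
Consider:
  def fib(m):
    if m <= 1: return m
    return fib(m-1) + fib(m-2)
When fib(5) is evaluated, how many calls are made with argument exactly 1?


Let N(m) = number of times fib(m) is called while evaluating fib(5).
N(5) = 1 (the initial call).
N(4) = 1 (only fib(5) calls it).
For 1 <= m <= 3: fib(m) is called by fib(m+1) and fib(m+2), so
  N(m) = N(m+1) + N(m+2).
fib(0) is called only by fib(2), so N(0) = N(2).
Walk down from m=5:
  N(5)=1, N(4)=1, N(3)=2, N(2)=3, N(1)=5
N(1) = 5


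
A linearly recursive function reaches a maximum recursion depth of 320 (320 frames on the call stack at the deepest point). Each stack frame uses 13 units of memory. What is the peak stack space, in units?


Maximum recursion depth = 320 frames
Memory per frame = 13 units
Total stack space = depth * frame_size
= 320 * 13 = 4160


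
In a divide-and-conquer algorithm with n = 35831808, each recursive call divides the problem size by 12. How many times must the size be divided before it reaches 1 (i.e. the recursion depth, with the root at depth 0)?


Number of divisions = log_12(35831808)
Sizes: 35831808 -> 2985984 -> 248832 -> 20736 -> 1728 -> 144 -> 12 -> 1 (7 divisions)
Recursion depth = 7


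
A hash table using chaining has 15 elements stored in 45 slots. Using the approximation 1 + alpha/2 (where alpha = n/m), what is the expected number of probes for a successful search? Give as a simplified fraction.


Load factor alpha = n/m = 15/45
Expected probes = 1 + alpha/2 = 1 + 15/(2*45)
= 1 + 15/90
= 90/90 + 15/90
= 105/90
Simplify: 7/6


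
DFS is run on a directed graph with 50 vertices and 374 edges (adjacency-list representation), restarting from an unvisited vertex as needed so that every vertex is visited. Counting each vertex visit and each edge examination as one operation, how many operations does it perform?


A full DFS traversal processes each vertex exactly once (push/pop on stack).
Each directed edge is examined once.
V = 50, E = 374
V + E = 424


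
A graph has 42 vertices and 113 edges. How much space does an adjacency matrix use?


Adjacency matrix: V x V grid of entries
Space = V^2 = 42^2 = 42 * 42 = 1764


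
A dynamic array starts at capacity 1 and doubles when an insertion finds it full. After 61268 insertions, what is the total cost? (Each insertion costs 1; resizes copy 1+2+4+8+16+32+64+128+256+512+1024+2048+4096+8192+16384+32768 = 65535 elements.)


Insertion cost: 61268 (one per element)
Resizes occur just before inserting elements 2, 3, 5, 9, ...
Elements copied at each resize: 1 + 2 + 4 + 8 + 16 + 32 + 64 + 128 + 256 + 512 + 1024 + 2048 + 4096 + 8192 + 16384 + 32768
Sum of copies = 65535 (geometric series: 2^k - 1)
Total = 61268 + 65535 = 126803


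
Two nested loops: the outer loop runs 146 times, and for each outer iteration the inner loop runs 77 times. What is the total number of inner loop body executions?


Outer loop: 146 iterations
Inner loop: 77 iterations per outer iteration
Total = 146 * 77 = 11242


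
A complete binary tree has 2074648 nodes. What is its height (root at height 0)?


In a complete binary tree, level k holds nodes 2^k .. 2^(k+1)-1 (1-indexed).
Height = floor(log2(n)) = floor(log2(2074648)) = 20
Check: 2^20 = 1048576 <= 2074648 < 2097152 = 2^21


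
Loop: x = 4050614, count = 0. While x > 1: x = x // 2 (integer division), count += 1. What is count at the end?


The variable x halves each step:
x = 4050614 -> 2025307 -> 1012653 -> 506326 -> 253163 -> 126581 -> 63290 -> 31645 -> 15822 -> 7911 -> 3955 -> 1977 -> 988 -> 494 -> 247 -> 123 -> 61 -> 30 -> 15 -> 7 -> 3 -> 1
Number of halvings = floor(log2(4050614)) = 21


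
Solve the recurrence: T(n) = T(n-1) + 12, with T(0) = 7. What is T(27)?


Unrolling the recurrence:
T(27) = T(26) + 12
       = T(25) + 12 + 12
       = T(24) + 12*3
       ...
       = T(0) + 12*27
       = 7 + 324 = 331


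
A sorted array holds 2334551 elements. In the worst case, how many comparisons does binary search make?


Halving sequence: 2334551 -> 1167275 -> 583637 -> 291818 -> 145909 -> 72954 -> 36477 -> 18238 -> 9119 -> 4559 -> 2279 -> 1139 -> 569 -> 284 -> 142 -> 71 -> 35 -> 17 -> 8 -> 4 -> 2 -> 1
Number of halvings = 21
Max comparisons = 21 + 1 = 22


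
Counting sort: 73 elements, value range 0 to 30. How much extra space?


n = 73 (output array)
k = 31 (count array for 31 distinct values)
Extra space = 73 + 31 = 104


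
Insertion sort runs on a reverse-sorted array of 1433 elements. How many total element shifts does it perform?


Sum of shifts = 1 + 2 + 3 + ... + 1432
= 1433 * 1432 / 2
= 2052056 / 2
= 1026028


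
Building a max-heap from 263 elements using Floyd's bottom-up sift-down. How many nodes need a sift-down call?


In a heap of 263 elements (0-indexed array):
  Last element index: 262
  Parent of last element: floor((262 - 1) / 2) = 130
  Internal nodes: indices 0 to 130
  Count = floor(263/2) = 131


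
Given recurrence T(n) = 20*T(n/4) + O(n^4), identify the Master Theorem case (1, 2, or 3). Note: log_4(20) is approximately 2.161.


Master Theorem parameters: a=20, b=4, c=4
log_b(a) = 2.161
Compare b^c with a: 4^4 = 256 > 20, so c > log_b(a).
Comparing c=4 vs log_b(a)=2.161:
4 > 2.161 => Case 3
Result: T(n) = O(n^4)
Master Theorem case = 3


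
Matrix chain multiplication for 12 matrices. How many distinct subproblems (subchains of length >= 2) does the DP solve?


Subproblems are indexed by (i, j) where i < j.
Number of such pairs = n*(n-1)/2
= 12 * 11 / 2
= 66


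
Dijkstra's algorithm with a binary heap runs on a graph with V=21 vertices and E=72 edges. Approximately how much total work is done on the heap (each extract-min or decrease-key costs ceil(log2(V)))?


Dijkstra with a binary heap: each vertex is extracted once, each edge may relax once.
Each heap operation costs O(log V).
V + E = 21 + 72 = 93
ceil(log2(21)) = 5 (since 2^4 = 16 < 21 <= 32 = 2^5)
Total heap work = (V+E) * ceil(log2(V)) = 93 * 5 = 465


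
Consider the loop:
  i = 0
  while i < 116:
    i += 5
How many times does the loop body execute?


Starting at i = 0, each iteration adds 5.
Iterations until i >= 116:
  Iteration 1: i = 0 -> i = 5
  Iteration 2: i = 5 -> i = 10
  Iteration 3: i = 10 -> i = 15
  Iteration 4: i = 15 -> i = 20
  Iteration 5: i = 20 -> i = 25
  Iteration 6: i = 25 -> i = 30
  Iteration 7: i = 30 -> i = 35
  Iteration 8: i = 35 -> i = 40
  ... continuing ...
Total iterations = ceil(116/5) = 24


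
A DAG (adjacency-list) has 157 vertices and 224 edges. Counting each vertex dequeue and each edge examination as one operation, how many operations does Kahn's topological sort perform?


V = 157 (vertex processing)
E = 224 (edge processing)
V + E = 157 + 224 = 381


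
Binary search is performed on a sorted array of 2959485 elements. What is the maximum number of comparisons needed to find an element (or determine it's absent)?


Binary search halves the search space each comparison:
  Step 1: search space = 2959485 -> 1479742
  Step 2: search space = 1479742 -> 739871
  Step 3: search space = 739871 -> 369935
  Step 4: search space = 369935 -> 184967
  Step 5: search space = 184967 -> 92483
  Step 6: search space = 92483 -> 46241
  Step 7: search space = 46241 -> 23120
  Step 8: search space = 23120 -> 11560
  Step 9: search space = 11560 -> 5780
  Step 10: search space = 5780 -> 2890
  Step 11: search space = 2890 -> 1445
  Step 12: search space = 1445 -> 722
  Step 13: search space = 722 -> 361
  Step 14: search space = 361 -> 180
  Step 15: search space = 180 -> 90
  Step 16: search space = 90 -> 45
  Step 17: search space = 45 -> 22
  Step 18: search space = 22 -> 11
  Step 19: search space = 11 -> 5
  Step 20: search space = 5 -> 2
  Step 21: search space = 2 -> 1
  Step 22: search space = 1 (final check)
Maximum comparisons = floor(log2(2959485)) + 1 = 21 + 1 = 22


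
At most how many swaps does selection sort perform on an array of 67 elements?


Each of the 66 passes places one element in its final position.
Pass 1: swap minimum into position 0
Pass 2: swap minimum of remaining into position 1
...
Pass 66: last two elements, one swap
Maximum swaps = 67 - 1 = 66


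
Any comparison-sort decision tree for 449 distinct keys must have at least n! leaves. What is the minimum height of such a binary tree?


A binary decision tree of height h has at most 2^h leaves and needs at least n! of them, so h >= ceil(log2(n!)).
449! is far too large to multiply out, so use Stirling's series:
  ln(n!) ~ n ln n - n + (1/2) ln(2 pi n) + 1/(12n)  (error below 1/(360 n^3), negligible here)
  ln(449) = 6.1070229
  n ln n = 449 * 6.1070229 = 2742.0533
  (1/2) ln(2 pi * 449) = (1/2) ln(2821.1502) = 3.9724
  1/(12*449) = 0.0002
  ln(449!) ~ 2742.0533 - 449 + 3.9724 + 0.0002 = 2297.0259
Convert to base 2: log2(449!) = 2297.0259 / ln 2 = 2297.0259 / 0.69314718 = 3313.9079
ceil(3313.9079) = 3314


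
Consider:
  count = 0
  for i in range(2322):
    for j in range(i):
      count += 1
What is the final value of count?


For each i, the inner loop runs i times:
  i=0: inner runs 0 times
  i=1: inner runs 1 time
  i=2: inner runs 2 times
  i=3: inner runs 3 times
  i=4: inner runs 4 times
  i=5: inner runs 5 times
  i=6: inner runs 6 times
  i=7: inner runs 7 times
  ...
Total = 0 + 1 + 2 + ... + 2321 = 2322*(2322-1)/2 = 2694681


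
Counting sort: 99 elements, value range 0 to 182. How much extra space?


n = 99 (output array)
k = 183 (count array for 183 distinct values)
Extra space = 99 + 183 = 282


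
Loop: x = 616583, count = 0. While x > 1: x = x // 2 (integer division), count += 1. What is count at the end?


The variable x halves each step:
x = 616583 -> 308291 -> 154145 -> 77072 -> 38536 -> 19268 -> 9634 -> 4817 -> 2408 -> 1204 -> 602 -> 301 -> 150 -> 75 -> 37 -> 18 -> 9 -> 4 -> 2 -> 1
Number of halvings = floor(log2(616583)) = 19


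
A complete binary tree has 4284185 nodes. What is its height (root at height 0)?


In a complete binary tree, level k holds nodes 2^k .. 2^(k+1)-1 (1-indexed).
Height = floor(log2(n)) = floor(log2(4284185)) = 22
Check: 2^22 = 4194304 <= 4284185 < 8388608 = 2^23


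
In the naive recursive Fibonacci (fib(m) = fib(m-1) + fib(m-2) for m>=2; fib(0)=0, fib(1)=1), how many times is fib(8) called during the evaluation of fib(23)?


Let N(m) = number of times fib(m) is called while evaluating fib(23).
N(23) = 1 (the initial call).
N(22) = 1 (only fib(23) calls it).
For 1 <= m <= 21: fib(m) is called by fib(m+1) and fib(m+2), so
  N(m) = N(m+1) + N(m+2).
fib(0) is called only by fib(2), so N(0) = N(2).
Walk down from m=23:
  N(23)=1, N(22)=1, N(21)=2, N(20)=3, N(19)=5, N(18)=8, N(17)=13, N(16)=21, N(15)=34, N(14)=55, N(13)=89, N(12)=144, N(11)=233, N(10)=377, N(9)=610, N(8)=987
N(8) = 987


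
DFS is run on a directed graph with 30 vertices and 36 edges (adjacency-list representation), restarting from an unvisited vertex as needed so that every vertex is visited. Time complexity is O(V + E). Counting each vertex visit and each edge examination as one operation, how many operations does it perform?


A full DFS traversal processes each vertex exactly once (push/pop on stack).
Each directed edge is examined once.
V = 30, E = 36
V + E = 66


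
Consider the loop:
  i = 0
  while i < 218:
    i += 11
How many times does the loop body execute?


Starting at i = 0, each iteration adds 11.
Iterations until i >= 218:
  Iteration 1: i = 0 -> i = 11
  Iteration 2: i = 11 -> i = 22
  Iteration 3: i = 22 -> i = 33
  Iteration 4: i = 33 -> i = 44
  Iteration 5: i = 44 -> i = 55
  Iteration 6: i = 55 -> i = 66
  Iteration 7: i = 66 -> i = 77
  Iteration 8: i = 77 -> i = 88
  ... continuing ...
Total iterations = ceil(218/11) = 20


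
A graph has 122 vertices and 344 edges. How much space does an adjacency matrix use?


Adjacency matrix: V x V grid of entries
Space = V^2 = 122^2 = 122 * 122 = 14884


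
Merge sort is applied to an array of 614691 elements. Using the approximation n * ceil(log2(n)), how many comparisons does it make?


Merge sort divides the array into halves recursively.
Number of levels = ceil(log2(614691)) = 20
At each level, approximately n = 614691 comparisons are needed for merging.
Total comparisons ~ n * ceil(log2(n)) = 614691 * 20 = 12293820


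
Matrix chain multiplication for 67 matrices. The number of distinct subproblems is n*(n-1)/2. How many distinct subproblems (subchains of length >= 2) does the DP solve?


Subproblems are indexed by (i, j) where i < j.
Number of such pairs = n*(n-1)/2
= 67 * 66 / 2
= 2211


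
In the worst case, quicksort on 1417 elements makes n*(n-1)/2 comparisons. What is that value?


Sum of comparisons per partition:
1416 + 1415 + ... + 1 + 0
= 1417 * (1417 - 1) / 2
= 1417 * 1416 / 2
= 1003236


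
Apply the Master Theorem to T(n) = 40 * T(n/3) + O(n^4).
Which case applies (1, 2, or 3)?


The Master Theorem: T(n) = a*T(n/b) + O(n^c)
  a = 40, b = 3, c = 4
log_b(a) = log_3(40) ~ 3.358
Compare b^c with a: 3^4 = 81 > 40, so c > log_b(a).
Since c > log_b(a), Case 3 applies.
T(n) = O(n^4)
Master Theorem case = 3


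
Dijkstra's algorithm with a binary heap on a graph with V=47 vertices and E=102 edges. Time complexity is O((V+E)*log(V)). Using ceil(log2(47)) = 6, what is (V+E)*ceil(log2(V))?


Dijkstra with a binary heap: each vertex is extracted once, each edge may relax once.
Each heap operation costs O(log V).
V + E = 47 + 102 = 149
ceil(log2(47)) = 6 (since 2^5 = 32 < 47 <= 64 = 2^6)
Total heap work = (V+E) * ceil(log2(V)) = 149 * 6 = 894


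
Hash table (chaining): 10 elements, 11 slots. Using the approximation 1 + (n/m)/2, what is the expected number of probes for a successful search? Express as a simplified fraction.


Computing expected probes:
alpha = 10/11
= 1 + alpha/2
= 1 + 10/(2*11)
= (2*11 + 10) / (2*11)
= 32/22 = 16/11


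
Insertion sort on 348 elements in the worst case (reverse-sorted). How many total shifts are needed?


In the worst case (reverse-sorted), each element shifts past all previous:
  Element 1: 1 shifts
  Element 2: 2 shifts
  Element 3: 3 shifts
  Element 4: 4 shifts
  Element 5: 5 shifts
  ...
  Element 347: 347 shifts
Total = 1 + 2 + ... + 347
= 348*(348-1)/2 = 60378


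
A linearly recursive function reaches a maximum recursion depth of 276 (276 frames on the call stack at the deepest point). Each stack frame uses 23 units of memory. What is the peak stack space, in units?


Maximum recursion depth = 276 frames
Memory per frame = 23 units
Total stack space = depth * frame_size
= 276 * 23 = 6348


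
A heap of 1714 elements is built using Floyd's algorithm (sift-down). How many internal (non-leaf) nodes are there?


Leaf nodes occupy roughly half the array.
Sift-down is called for each internal node, starting from the last one.
Internal nodes = floor(n/2) = floor(1714/2) = 857


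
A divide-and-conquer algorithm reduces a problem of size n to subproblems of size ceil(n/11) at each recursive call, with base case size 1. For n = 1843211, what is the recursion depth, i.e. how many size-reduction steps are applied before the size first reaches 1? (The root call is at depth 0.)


Each step divides the size by 11 (rounding up); after k steps the size is ceil(n/11^k), which equals 1 exactly when 11^k >= n.
So the depth is the smallest k with 11^k >= 1843211, i.e. ceil(log_11(1843211)).
11^6 = 1771561 < 1843211 <= 19487171 = 11^7
Recursion depth = 7


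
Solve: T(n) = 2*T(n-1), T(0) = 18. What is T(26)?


Unrolling:
T(26) = 2*T(25) = 2^2*T(24) = ... = 2^26*T(0)
= 2^26 * 18
= 67108864 * 18 = 1207959552


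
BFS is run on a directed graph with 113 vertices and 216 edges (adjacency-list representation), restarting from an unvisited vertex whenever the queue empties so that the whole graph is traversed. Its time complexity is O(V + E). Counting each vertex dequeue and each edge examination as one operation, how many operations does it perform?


A full BFS traversal dequeues each vertex exactly once and examines each directed edge exactly once.
V = 113 (vertex processing cost)
E = 216 (edge examination cost)
Total operations proportional to V + E = 113 + 216 = 329


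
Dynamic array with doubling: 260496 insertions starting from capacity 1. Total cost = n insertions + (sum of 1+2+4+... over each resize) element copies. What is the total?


n = 260496
Insertion costs: 260496
Resizes copy 1, 2, 4, ... up to the largest power of 2 that is <= n-1 = 260495, i.e. 131072.
Copy costs = 1 + 2 + 4 + 8 + 16 + 32 + 64 + 128 + 256 + 512 + 1024 + 2048 + 4096 + 8192 + 16384 + 32768 + 65536 + 131072 = 262143
Total = 260496 + 262143 = 522639


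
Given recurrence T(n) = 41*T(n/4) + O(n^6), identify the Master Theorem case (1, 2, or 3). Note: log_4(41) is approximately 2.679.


Master Theorem parameters: a=41, b=4, c=6
log_b(a) = 2.679
Compare b^c with a: 4^6 = 4096 > 41, so c > log_b(a).
Comparing c=6 vs log_b(a)=2.679:
6 > 2.679 => Case 3
Result: T(n) = O(n^6)
Master Theorem case = 3


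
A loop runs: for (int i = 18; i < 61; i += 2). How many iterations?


Loop starts at i = 18, increments by 2, stops when i >= 61.
Number of iterations = ceil((61 - 18) / 2)
= ceil(43 / 2)
= 22


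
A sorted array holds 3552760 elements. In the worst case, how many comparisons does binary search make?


Halving sequence: 3552760 -> 1776380 -> 888190 -> 444095 -> 222047 -> 111023 -> 55511 -> 27755 -> 13877 -> 6938 -> 3469 -> 1734 -> 867 -> 433 -> 216 -> 108 -> 54 -> 27 -> 13 -> 6 -> 3 -> 1
Number of halvings = 21
Max comparisons = 21 + 1 = 22


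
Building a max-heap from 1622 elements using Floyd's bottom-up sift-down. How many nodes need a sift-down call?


In a heap of 1622 elements (0-indexed array):
  Last element index: 1621
  Parent of last element: floor((1621 - 1) / 2) = 810
  Internal nodes: indices 0 to 810
  Count = floor(1622/2) = 811


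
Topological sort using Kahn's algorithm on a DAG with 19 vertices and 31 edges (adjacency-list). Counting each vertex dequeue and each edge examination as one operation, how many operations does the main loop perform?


Kahn's algorithm:
  1. Compute in-degrees: O(V + E)
  2. Process queue: each vertex dequeued once (O(V))
     each edge examined once (O(E))
Total = V + E = 19 + 31 = 50


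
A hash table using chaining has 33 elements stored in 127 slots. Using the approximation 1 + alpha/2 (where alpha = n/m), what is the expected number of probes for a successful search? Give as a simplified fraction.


Load factor alpha = n/m = 33/127
Expected probes = 1 + alpha/2 = 1 + 33/(2*127)
= 1 + 33/254
= 254/254 + 33/254
= 287/254


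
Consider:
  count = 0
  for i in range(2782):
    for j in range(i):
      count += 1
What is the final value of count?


For each i, the inner loop runs i times:
  i=0: inner runs 0 times
  i=1: inner runs 1 time
  i=2: inner runs 2 times
  i=3: inner runs 3 times
  i=4: inner runs 4 times
  i=5: inner runs 5 times
  i=6: inner runs 6 times
  i=7: inner runs 7 times
  ...
Total = 0 + 1 + 2 + ... + 2781 = 2782*(2782-1)/2 = 3868371


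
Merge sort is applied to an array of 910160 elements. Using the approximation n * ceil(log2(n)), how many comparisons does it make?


Merge sort divides the array into halves recursively.
Number of levels = ceil(log2(910160)) = 20
At each level, approximately n = 910160 comparisons are needed for merging.
Total comparisons ~ n * ceil(log2(n)) = 910160 * 20 = 18203200


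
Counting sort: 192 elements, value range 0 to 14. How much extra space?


n = 192 (output array)
k = 15 (count array for 15 distinct values)
Extra space = 192 + 15 = 207


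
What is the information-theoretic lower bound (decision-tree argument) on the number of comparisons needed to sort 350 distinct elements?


A binary decision tree of height h has at most 2^h leaves and needs at least n! of them, so h >= ceil(log2(n!)).
350! is far too large to multiply out, so use Stirling's series:
  ln(n!) ~ n ln n - n + (1/2) ln(2 pi n) + 1/(12n)  (error below 1/(360 n^3), negligible here)
  ln(350) = 5.8579332
  n ln n = 350 * 5.8579332 = 2050.2766
  (1/2) ln(2 pi * 350) = (1/2) ln(2199.1149) = 3.8479
  1/(12*350) = 0.0002
  ln(350!) ~ 2050.2766 - 350 + 3.8479 + 0.0002 = 1704.1247
Convert to base 2: log2(350!) = 1704.1247 / ln 2 = 1704.1247 / 0.69314718 = 2458.5323
ceil(2458.5323) = 2459
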